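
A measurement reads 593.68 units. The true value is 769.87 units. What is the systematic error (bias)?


Systematic error = measured - true
= 593.68 - 769.87
= -176.1900

-176.1900


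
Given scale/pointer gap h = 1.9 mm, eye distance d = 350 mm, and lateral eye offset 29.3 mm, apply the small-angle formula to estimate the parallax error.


error = h * offset / d
= 1.9 * 29.3 / 350
= 0.1591

0.1591


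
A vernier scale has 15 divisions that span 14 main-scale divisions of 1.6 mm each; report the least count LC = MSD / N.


LC = MSD / n_div
= 1.6 / 15
= 0.1067

0.1067


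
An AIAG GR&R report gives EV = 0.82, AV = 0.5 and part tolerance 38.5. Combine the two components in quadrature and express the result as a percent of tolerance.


GRR = sqrt(EV^2 + AV^2) = sqrt(0.82^2 + 0.5^2) = 0.96041658
%GRR = GRR / tol * 100 = 0.96041658 / 38.5 * 100
%GRR = 2.4946

2.4946


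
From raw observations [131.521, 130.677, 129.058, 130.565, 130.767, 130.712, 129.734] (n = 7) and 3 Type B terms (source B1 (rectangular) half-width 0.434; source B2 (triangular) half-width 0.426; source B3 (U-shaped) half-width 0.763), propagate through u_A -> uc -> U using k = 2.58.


mean = (131.521 + 130.677 + 129.058 + 130.565 + 130.767 + 130.712 + 129.734) / 7 = 130.4334286
s = sqrt(sum((x - mean)^2)/(n-1)) = 0.79888732
u_A = s / sqrt(n) = 0.79888732 / sqrt(7) = 0.30195102
u_B1 = 0.434 / sqrt(3) = 0.25057002
u_B2 = 0.426 / sqrt(6) = 0.17391377
u_B3 = 0.763 / sqrt(2) = 0.53952247
uc = sqrt(0.30195102^2 + 0.25057002^2 + 0.17391377^2 + 0.53952247^2) = 0.68941297
U = k * uc = 2.58 * 0.68941297
U = 1.7787

1.7787


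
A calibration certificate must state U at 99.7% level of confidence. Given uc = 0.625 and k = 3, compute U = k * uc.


U = k * uc
U = 3 * 0.625
U = 1.8750

1.8750


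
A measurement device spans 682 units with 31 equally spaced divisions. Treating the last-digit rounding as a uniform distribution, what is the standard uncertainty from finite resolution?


resolution = range / divisions
resolution = 682 / 31 = 22
u_res = resolution / (2*sqrt(3))
u_res = 22 / 3.4641016
u_res = 6.3509

6.3509


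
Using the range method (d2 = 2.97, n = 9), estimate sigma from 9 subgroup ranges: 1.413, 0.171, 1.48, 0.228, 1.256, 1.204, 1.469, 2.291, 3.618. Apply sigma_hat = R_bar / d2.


R_bar = (1.413 + 0.171 + 1.48 + 0.228 + 1.256 + 1.204 + 1.469 + 2.291 + 3.618) / 9
R_bar = 13.13 / 9 = 1.4588889
sigma_hat = R_bar / d2 = 1.4588889 / 2.97 = 0.4912

0.4912


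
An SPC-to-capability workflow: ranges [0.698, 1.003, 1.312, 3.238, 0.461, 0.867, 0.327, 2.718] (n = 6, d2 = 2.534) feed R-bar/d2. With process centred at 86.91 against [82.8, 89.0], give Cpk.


R_bar = (0.698 + 1.003 + 1.312 + 3.238 + 0.461 + 0.867 + 0.327 + 2.718) / 8 = 1.328
sigma = R_bar / d2 = 1.328 / 2.534 = 0.52407261
Cp = (USL - LSL)/(6*sigma) = (89.0 - 82.8)/(6*0.52407261) = 1.9717
Cpu = (89.0 - 86.91)/(3*0.52407261) = 1.3293
Cpl = (86.91 - 82.8)/(3*0.52407261) = 2.6141
Cpk = min(Cpu, Cpl) = 1.3293

1.3293


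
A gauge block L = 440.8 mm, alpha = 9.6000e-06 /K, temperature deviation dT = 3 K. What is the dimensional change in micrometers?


dL = L * alpha * dT
= 440.8 * 9.6000e-06 * 3
= 0.0126950 mm
dL_um = 0.0126950 * 1000 = 12.6950 um

12.6950


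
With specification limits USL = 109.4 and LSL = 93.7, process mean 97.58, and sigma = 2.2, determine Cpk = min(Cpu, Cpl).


Cpu = (USL - mean) / (3*sigma) = (109.4 - 97.58) / (3*2.2) = 1.7909
Cpl = (mean - LSL) / (3*sigma) = (97.58 - 93.7) / (3*2.2) = 0.5879
Cpk = min(Cpu, Cpl) = 0.5879

0.5879


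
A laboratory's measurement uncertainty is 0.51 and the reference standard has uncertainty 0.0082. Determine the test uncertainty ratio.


TUR = u_lab / u_ref
= 0.51 / 0.0082
= 62.1951

62.1951


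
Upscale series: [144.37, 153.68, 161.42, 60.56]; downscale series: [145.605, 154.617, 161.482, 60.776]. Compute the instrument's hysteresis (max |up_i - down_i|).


|144.37 - 145.605| = 1.2350
|153.68 - 154.617| = 0.9370
|161.42 - 161.482| = 0.0620
|60.56 - 60.776| = 0.2160
hysteresis = max(diffs) = 1.2350

1.2350


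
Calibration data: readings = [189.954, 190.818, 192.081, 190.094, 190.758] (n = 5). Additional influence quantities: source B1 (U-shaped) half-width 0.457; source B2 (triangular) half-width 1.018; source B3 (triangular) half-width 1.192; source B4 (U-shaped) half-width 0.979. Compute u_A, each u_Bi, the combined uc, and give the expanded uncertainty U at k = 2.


mean = (189.954 + 190.818 + 192.081 + 190.094 + 190.758) / 5 = 190.741
s = sqrt(sum((x - mean)^2)/(n-1)) = 0.84258471
u_A = s / sqrt(n) = 0.84258471 / sqrt(5) = 0.37681534
u_B1 = 0.457 / sqrt(2) = 0.3231478
u_B2 = 1.018 / sqrt(6) = 0.41559676
u_B3 = 1.192 / sqrt(6) = 0.48663196
u_B4 = 0.979 / sqrt(2) = 0.69225754
uc = sqrt(0.37681534^2 + 0.3231478^2 + 0.41559676^2 + 0.48663196^2 + 0.69225754^2) = 1.0654418
U = k * uc = 2 * 1.0654418
U = 2.1309

2.1309


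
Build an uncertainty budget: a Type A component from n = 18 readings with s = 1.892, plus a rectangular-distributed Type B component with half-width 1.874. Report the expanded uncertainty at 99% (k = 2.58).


u_A = s / sqrt(n) = 1.892 / sqrt(18) = 0.44594868
u_B = half_width / sqrt(3) = 1.874 / sqrt(3) = 1.0819544
uc = sqrt(u_A^2 + u_B^2) = sqrt(0.44594868^2 + 1.0819544^2) = 1.1702545
U = k * uc = 2.58 * 1.1702545
U = 3.0193

3.0193


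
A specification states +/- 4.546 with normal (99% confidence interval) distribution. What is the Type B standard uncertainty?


u_B = half_width / 2.576
u_B = 4.546 / 2.576
u_B = 1.7648

1.7648


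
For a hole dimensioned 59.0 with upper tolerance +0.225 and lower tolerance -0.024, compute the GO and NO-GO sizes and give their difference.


GO = nominal - lower_tol (smallest hole = maximum material condition)
GO = 59.0 - 0.024 = 58.976
NO-GO = nominal + upper_tol (largest hole = least material condition)
NO-GO = 59.0 + 0.225 = 59.225
spread = NO-GO - GO = 59.225 - 58.976 = 0.2490

0.2490


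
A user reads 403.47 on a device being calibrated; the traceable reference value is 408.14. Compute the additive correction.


Correction = standard - reading
= 408.14 - 403.47
= 4.6700

4.6700


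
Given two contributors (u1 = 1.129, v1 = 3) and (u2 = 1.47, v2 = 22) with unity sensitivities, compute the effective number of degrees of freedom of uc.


uc = sqrt(u1^2 + u2^2) = sqrt(1.129^2 + 1.47^2) = 1.8535212
v_eff = uc^4 / (u1^4/v1 + u2^4/v2)
= 1.8535212^4 / (1.129^4/3 + 1.47^4/22)
= 11.802941 / 0.75381938
v_eff = 15.6575

15.6575


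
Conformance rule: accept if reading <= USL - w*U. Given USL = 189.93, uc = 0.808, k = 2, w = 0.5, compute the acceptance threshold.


U = k * uc = 2 * 0.808 = 1.616
guard band g = w * U = 0.5 * 1.616 = 0.808
AL = USL - g = 189.93 - 0.808
AL = 189.1220

189.1220


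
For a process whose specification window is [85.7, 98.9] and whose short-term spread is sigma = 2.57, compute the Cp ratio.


Cp = (USL - LSL) / (6 * sigma)
= (98.9 - 85.7) / (6 * 2.57)
= 13.2000 / 15.4200
= 0.8560

0.8560


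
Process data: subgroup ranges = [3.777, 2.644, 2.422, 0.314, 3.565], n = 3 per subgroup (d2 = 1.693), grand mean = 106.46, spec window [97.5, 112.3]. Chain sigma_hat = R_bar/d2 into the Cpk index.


R_bar = (3.777 + 2.644 + 2.422 + 0.314 + 3.565) / 5 = 2.5444
sigma = R_bar / d2 = 2.5444 / 1.693 = 1.5028943
Cp = (USL - LSL)/(6*sigma) = (112.3 - 97.5)/(6*1.5028943) = 1.6413
Cpu = (112.3 - 106.46)/(3*1.5028943) = 1.2953
Cpl = (106.46 - 97.5)/(3*1.5028943) = 1.9873
Cpk = min(Cpu, Cpl) = 1.2953

1.2953


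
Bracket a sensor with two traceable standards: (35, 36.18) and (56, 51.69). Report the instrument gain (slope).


slope = (y2 - y1) / (x2 - x1)
= (51.69 - 36.18) / (56 - 35)
= 15.5100 / 21
= 0.7386

0.7386


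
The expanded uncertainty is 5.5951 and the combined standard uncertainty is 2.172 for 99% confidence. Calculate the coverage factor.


k = U / uc
k = 5.5951 / 2.172
k = 2.576

2.576


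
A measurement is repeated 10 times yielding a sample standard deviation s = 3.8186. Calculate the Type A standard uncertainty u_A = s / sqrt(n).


u_A = s / sqrt(n)
u_A = 3.8186 / sqrt(10)
u_A = 3.8186 / 3.1622777
u_A = 1.2075

1.2075


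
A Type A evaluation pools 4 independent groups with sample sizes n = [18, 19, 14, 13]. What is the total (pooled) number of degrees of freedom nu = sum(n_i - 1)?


nu = sum_i (n_i - 1)
nu = ((18 - 1) + (19 - 1) + (14 - 1) + (13 - 1))
nu = 17 + 18 + 13 + 12
nu = 60

60


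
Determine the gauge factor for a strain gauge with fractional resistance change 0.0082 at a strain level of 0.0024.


GF = (dR/R) / epsilon
= 0.0082 / 0.0024
= 3.4167

3.4167


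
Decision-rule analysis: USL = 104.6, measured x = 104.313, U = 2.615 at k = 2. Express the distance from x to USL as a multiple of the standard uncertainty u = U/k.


u = U / k = 2.615 / 2 = 1.3075
margin = |USL - x| = |104.6 - 104.313| = 0.287
z = margin / u = 0.287 / 1.3075
z = 0.2195

0.2195


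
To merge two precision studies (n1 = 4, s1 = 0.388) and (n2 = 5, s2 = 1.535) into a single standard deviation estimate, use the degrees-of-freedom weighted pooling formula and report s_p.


s_p = sqrt(((n1-1)*s1^2 + (n2-1)*s2^2) / (n1+n2-2))
numerator = (4-1)*0.388^2 + (5-1)*1.535^2 = 0.451632 + 9.4249 = 9.876532
denominator = 4 + 5 - 2 = 7
s_p^2 = 9.876532 / 7 = 1.4109331
s_p = sqrt(1.4109331) = 1.1878

1.1878


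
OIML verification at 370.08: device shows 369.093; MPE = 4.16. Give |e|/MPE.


e = indication - reference = 369.093 - 370.08 = -0.9870
|e| = 0.9870
ratio = |e| / MPE = 0.9870 / 4.16
ratio = 0.2373

0.2373


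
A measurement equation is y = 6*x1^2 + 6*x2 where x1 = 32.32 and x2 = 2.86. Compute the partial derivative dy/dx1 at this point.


y = 6*x1^2 + 6*x2
dy/dx1 = 2*6*x1
Evaluate at x1 = 32.32: c1 = 12 * 32.32
c1 = 387.8400

387.8400


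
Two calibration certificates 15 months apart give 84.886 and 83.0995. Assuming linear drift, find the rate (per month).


rate = (v2 - v1) / months
= (83.0995 - 84.886) / 15
= -1.7865 / 15
= -0.1191

-0.1191


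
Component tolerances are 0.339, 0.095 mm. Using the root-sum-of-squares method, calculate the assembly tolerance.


RSS = sqrt(0.339^2 + 0.095^2)
= sqrt(0.123946)
= 0.3521

0.3521


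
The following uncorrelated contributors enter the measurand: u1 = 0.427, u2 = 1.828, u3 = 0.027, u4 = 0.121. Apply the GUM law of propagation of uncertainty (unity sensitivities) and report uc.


uc = sqrt(0.427^2 + 1.828^2 + 0.027^2 + 0.121^2)
uc = sqrt(3.539283)
uc = 1.8813

1.8813


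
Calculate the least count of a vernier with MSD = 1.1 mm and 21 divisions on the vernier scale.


LC = MSD / n_div
= 1.1 / 21
= 0.0524

0.0524


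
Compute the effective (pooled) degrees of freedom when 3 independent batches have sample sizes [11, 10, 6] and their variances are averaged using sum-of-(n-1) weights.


nu = sum_i (n_i - 1)
nu = ((11 - 1) + (10 - 1) + (6 - 1))
nu = 10 + 9 + 5
nu = 24

24


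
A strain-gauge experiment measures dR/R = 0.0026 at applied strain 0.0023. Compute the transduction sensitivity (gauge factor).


GF = (dR/R) / epsilon
= 0.0026 / 0.0023
= 1.1304

1.1304


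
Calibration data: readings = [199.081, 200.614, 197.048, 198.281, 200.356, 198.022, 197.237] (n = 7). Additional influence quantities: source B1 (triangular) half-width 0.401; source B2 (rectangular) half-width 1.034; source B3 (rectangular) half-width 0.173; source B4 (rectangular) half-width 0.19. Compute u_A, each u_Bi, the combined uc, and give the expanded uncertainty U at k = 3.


mean = (199.081 + 200.614 + 197.048 + 198.281 + 200.356 + 198.022 + 197.237) / 7 = 198.6627143
s = sqrt(sum((x - mean)^2)/(n-1)) = 1.4169145
u_A = s / sqrt(n) = 1.4169145 / sqrt(7) = 0.53554334
u_B1 = 0.401 / sqrt(6) = 0.16370756
u_B2 = 1.034 / sqrt(3) = 0.59698018
u_B3 = 0.173 / sqrt(3) = 0.099881597
u_B4 = 0.19 / sqrt(3) = 0.10969655
uc = sqrt(0.53554334^2 + 0.16370756^2 + 0.59698018^2 + 0.099881597^2 + 0.10969655^2) = 0.83186648
U = k * uc = 3 * 0.83186648
U = 2.4956

2.4956


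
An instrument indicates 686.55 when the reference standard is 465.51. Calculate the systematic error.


Systematic error = measured - true
= 686.55 - 465.51
= 221.0400

221.0400


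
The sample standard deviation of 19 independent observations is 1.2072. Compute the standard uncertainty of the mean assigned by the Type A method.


u_A = s / sqrt(n)
u_A = 1.2072 / sqrt(19)
u_A = 1.2072 / 4.3588989
u_A = 0.2770

0.2770


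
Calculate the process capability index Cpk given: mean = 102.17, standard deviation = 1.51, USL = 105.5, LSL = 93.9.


Cpu = (USL - mean) / (3*sigma) = (105.5 - 102.17) / (3*1.51) = 0.7351
Cpl = (mean - LSL) / (3*sigma) = (102.17 - 93.9) / (3*1.51) = 1.8256
Cpk = min(Cpu, Cpl) = 0.7351

0.7351


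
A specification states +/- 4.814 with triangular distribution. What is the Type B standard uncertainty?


u_B = half_width / sqrt(6)
u_B = 4.814 / 2.4494897
u_B = 1.9653

1.9653


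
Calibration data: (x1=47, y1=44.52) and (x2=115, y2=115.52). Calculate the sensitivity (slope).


slope = (y2 - y1) / (x2 - x1)
= (115.52 - 44.52) / (115 - 47)
= 71.0000 / 68
= 1.0441

1.0441


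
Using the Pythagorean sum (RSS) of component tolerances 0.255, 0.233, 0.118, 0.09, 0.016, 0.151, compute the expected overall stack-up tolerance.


RSS = sqrt(0.255^2 + 0.233^2 + 0.118^2 + 0.09^2 + 0.016^2 + 0.151^2)
= sqrt(0.164395)
= 0.4055

0.4055


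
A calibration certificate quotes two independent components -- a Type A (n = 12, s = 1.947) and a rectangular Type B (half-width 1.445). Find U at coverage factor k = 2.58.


u_A = s / sqrt(n) = 1.947 / sqrt(12) = 0.56205049
u_B = half_width / sqrt(3) = 1.445 / sqrt(3) = 0.83427114
uc = sqrt(u_A^2 + u_B^2) = sqrt(0.56205049^2 + 0.83427114^2) = 1.0059369
U = k * uc = 2.58 * 1.0059369
U = 2.5953

2.5953


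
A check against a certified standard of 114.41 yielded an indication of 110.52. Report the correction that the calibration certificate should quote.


Correction = standard - reading
= 114.41 - 110.52
= 3.8900

3.8900


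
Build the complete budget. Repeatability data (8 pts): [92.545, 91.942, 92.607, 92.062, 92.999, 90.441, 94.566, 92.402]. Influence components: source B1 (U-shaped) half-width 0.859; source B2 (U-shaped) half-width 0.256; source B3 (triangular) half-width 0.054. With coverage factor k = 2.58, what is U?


mean = (92.545 + 91.942 + 92.607 + 92.062 + 92.999 + 90.441 + 94.566 + 92.402) / 8 = 92.4455
s = sqrt(sum((x - mean)^2)/(n-1)) = 1.1501156
u_A = s / sqrt(n) = 1.1501156 / sqrt(8) = 0.40662727
u_B1 = 0.859 / sqrt(2) = 0.60740473
u_B2 = 0.256 / sqrt(2) = 0.18101934
u_B3 = 0.054 / sqrt(6) = 0.022045408
uc = sqrt(0.40662727^2 + 0.60740473^2 + 0.18101934^2 + 0.022045408^2) = 0.75335267
U = k * uc = 2.58 * 0.75335267
U = 1.9436

1.9436


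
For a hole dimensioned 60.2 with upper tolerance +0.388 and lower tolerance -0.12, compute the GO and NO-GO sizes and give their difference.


GO = nominal - lower_tol (smallest hole = maximum material condition)
GO = 60.2 - 0.12 = 60.08
NO-GO = nominal + upper_tol (largest hole = least material condition)
NO-GO = 60.2 + 0.388 = 60.588
spread = NO-GO - GO = 60.588 - 60.08 = 0.5080

0.5080


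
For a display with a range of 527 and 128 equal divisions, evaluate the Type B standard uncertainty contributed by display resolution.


resolution = range / divisions
resolution = 527 / 128 = 4.1171875
u_res = resolution / (2*sqrt(3))
u_res = 4.1171875 / 3.4641016
u_res = 1.1885

1.1885


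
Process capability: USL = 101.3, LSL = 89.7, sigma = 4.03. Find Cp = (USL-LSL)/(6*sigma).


Cp = (USL - LSL) / (6 * sigma)
= (101.3 - 89.7) / (6 * 4.03)
= 11.6000 / 24.1800
= 0.4797

0.4797


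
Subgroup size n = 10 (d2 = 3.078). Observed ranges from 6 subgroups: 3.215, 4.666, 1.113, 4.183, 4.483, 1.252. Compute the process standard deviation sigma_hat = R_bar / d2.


R_bar = (3.215 + 4.666 + 1.113 + 4.183 + 4.483 + 1.252) / 6
R_bar = 18.912 / 6 = 3.152
sigma_hat = R_bar / d2 = 3.152 / 3.078 = 1.0240

1.0240


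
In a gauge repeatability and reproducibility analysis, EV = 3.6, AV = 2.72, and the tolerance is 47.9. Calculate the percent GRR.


GRR = sqrt(EV^2 + AV^2) = sqrt(3.6^2 + 2.72^2) = 4.5120284
%GRR = GRR / tol * 100 = 4.5120284 / 47.9 * 100
%GRR = 9.4197

9.4197


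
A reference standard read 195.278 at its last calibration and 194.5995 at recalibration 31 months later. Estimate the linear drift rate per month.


rate = (v2 - v1) / months
= (194.5995 - 195.278) / 31
= -0.6785 / 31
= -0.0219

-0.0219


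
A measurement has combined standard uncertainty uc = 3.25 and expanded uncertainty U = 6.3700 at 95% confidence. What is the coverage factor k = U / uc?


k = U / uc
k = 6.3700 / 3.25
k = 1.96

1.96


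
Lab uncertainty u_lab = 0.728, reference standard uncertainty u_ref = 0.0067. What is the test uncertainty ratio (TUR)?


TUR = u_lab / u_ref
= 0.728 / 0.0067
= 108.6567

108.6567


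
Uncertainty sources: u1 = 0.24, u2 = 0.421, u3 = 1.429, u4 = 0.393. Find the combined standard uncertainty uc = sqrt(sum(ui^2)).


uc = sqrt(0.24^2 + 0.421^2 + 1.429^2 + 0.393^2)
uc = sqrt(2.431331)
uc = 1.5593

1.5593


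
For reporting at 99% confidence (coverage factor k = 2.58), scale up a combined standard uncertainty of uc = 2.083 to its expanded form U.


U = k * uc
U = 2.58 * 2.083
U = 5.3741

5.3741


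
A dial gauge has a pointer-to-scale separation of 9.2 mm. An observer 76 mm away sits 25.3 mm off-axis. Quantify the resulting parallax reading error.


error = h * offset / d
= 9.2 * 25.3 / 76
= 3.0626

3.0626


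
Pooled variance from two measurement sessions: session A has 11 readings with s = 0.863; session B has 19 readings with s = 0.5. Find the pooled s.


s_p = sqrt(((n1-1)*s1^2 + (n2-1)*s2^2) / (n1+n2-2))
numerator = (11-1)*0.863^2 + (19-1)*0.5^2 = 7.44769 + 4.5 = 11.94769
denominator = 11 + 19 - 2 = 28
s_p^2 = 11.94769 / 28 = 0.42670321
s_p = sqrt(0.42670321) = 0.6532

0.6532


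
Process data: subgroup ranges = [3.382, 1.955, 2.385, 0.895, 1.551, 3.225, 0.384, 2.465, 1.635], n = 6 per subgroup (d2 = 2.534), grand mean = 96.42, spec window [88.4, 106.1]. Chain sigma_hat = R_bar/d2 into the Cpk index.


R_bar = (3.382 + 1.955 + 2.385 + 0.895 + 1.551 + 3.225 + 0.384 + 2.465 + 1.635) / 9 = 1.9863333
sigma = R_bar / d2 = 1.9863333 / 2.534 = 0.78387265
Cp = (USL - LSL)/(6*sigma) = (106.1 - 88.4)/(6*0.78387265) = 3.7634
Cpu = (106.1 - 96.42)/(3*0.78387265) = 4.1163
Cpl = (96.42 - 88.4)/(3*0.78387265) = 3.4104
Cpk = min(Cpu, Cpl) = 3.4104

3.4104


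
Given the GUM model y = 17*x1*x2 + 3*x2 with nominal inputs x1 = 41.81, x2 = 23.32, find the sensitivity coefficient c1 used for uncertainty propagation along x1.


y = 17*x1*x2 + 3*x2
dy/dx1 = 17*x2
Evaluate at x2 = 23.32: c1 = 17 * 23.32
c1 = 396.4400

396.4400


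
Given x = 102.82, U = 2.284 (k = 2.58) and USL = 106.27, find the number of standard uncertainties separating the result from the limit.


u = U / k = 2.284 / 2.58 = 0.88527132
margin = |USL - x| = |106.27 - 102.82| = 3.45
z = margin / u = 3.45 / 0.88527132
z = 3.8971

3.8971


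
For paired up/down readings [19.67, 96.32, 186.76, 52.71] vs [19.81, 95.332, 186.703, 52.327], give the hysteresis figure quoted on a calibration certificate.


|19.67 - 19.81| = 0.1400
|96.32 - 95.332| = 0.9880
|186.76 - 186.703| = 0.0570
|52.71 - 52.327| = 0.3830
hysteresis = max(diffs) = 0.9880

0.9880


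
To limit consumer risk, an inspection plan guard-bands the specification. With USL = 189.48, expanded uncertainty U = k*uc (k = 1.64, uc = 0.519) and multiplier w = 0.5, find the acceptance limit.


U = k * uc = 1.64 * 0.519 = 0.85116
guard band g = w * U = 0.5 * 0.85116 = 0.42558
AL = USL - g = 189.48 - 0.42558
AL = 189.0544

189.0544


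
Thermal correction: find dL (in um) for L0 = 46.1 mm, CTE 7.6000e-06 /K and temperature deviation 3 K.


dL = L * alpha * dT
= 46.1 * 7.6000e-06 * 3
= 0.0010511 mm
dL_um = 0.0010511 * 1000 = 1.0511 um

1.0511


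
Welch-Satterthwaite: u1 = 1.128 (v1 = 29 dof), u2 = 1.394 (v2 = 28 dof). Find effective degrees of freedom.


uc = sqrt(u1^2 + u2^2) = sqrt(1.128^2 + 1.394^2) = 1.793215
v_eff = uc^4 / (u1^4/v1 + u2^4/v2)
= 1.793215^4 / (1.128^4/29 + 1.394^4/28)
= 10.340212 / 0.19068932
v_eff = 54.2254

54.2254


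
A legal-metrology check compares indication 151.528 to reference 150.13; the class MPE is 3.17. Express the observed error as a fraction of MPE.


e = indication - reference = 151.528 - 150.13 = 1.3980
|e| = 1.3980
ratio = |e| / MPE = 1.3980 / 3.17
ratio = 0.4410

0.4410


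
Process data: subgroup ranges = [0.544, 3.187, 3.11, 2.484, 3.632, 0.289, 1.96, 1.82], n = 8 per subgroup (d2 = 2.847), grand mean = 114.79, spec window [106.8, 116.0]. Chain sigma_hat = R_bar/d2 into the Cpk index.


R_bar = (0.544 + 3.187 + 3.11 + 2.484 + 3.632 + 0.289 + 1.96 + 1.82) / 8 = 2.12825
sigma = R_bar / d2 = 2.12825 / 2.847 = 0.74754127
Cp = (USL - LSL)/(6*sigma) = (116.0 - 106.8)/(6*0.74754127) = 2.0512
Cpu = (116.0 - 114.79)/(3*0.74754127) = 0.5395
Cpl = (114.79 - 106.8)/(3*0.74754127) = 3.5628
Cpk = min(Cpu, Cpl) = 0.5395

0.5395


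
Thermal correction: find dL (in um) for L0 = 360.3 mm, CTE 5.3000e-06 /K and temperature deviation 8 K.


dL = L * alpha * dT
= 360.3 * 5.3000e-06 * 8
= 0.0152767 mm
dL_um = 0.0152767 * 1000 = 15.2767 um

15.2767


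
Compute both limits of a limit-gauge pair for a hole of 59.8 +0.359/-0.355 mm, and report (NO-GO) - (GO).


GO = nominal - lower_tol (smallest hole = maximum material condition)
GO = 59.8 - 0.355 = 59.445
NO-GO = nominal + upper_tol (largest hole = least material condition)
NO-GO = 59.8 + 0.359 = 60.159
spread = NO-GO - GO = 60.159 - 59.445 = 0.7140

0.7140


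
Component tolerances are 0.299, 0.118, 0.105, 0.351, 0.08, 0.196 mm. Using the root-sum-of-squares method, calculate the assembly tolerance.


RSS = sqrt(0.299^2 + 0.118^2 + 0.105^2 + 0.351^2 + 0.08^2 + 0.196^2)
= sqrt(0.282367)
= 0.5314

0.5314


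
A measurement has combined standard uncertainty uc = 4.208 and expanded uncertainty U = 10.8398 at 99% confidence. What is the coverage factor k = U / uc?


k = U / uc
k = 10.8398 / 4.208
k = 2.576

2.576


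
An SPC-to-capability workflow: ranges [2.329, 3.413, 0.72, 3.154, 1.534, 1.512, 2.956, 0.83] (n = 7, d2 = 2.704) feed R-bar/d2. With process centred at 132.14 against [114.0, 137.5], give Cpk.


R_bar = (2.329 + 3.413 + 0.72 + 3.154 + 1.534 + 1.512 + 2.956 + 0.83) / 8 = 2.056
sigma = R_bar / d2 = 2.056 / 2.704 = 0.76035503
Cp = (USL - LSL)/(6*sigma) = (137.5 - 114.0)/(6*0.76035503) = 5.1511
Cpu = (137.5 - 132.14)/(3*0.76035503) = 2.3498
Cpl = (132.14 - 114.0)/(3*0.76035503) = 7.9524
Cpk = min(Cpu, Cpl) = 2.3498

2.3498


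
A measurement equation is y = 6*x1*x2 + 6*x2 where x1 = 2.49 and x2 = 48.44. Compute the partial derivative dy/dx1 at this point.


y = 6*x1*x2 + 6*x2
dy/dx1 = 6*x2
Evaluate at x2 = 48.44: c1 = 6 * 48.44
c1 = 290.6400

290.6400


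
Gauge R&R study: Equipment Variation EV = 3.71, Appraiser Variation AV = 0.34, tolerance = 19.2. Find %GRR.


GRR = sqrt(EV^2 + AV^2) = sqrt(3.71^2 + 0.34^2) = 3.7255469
%GRR = GRR / tol * 100 = 3.7255469 / 19.2 * 100
%GRR = 19.4039

19.4039


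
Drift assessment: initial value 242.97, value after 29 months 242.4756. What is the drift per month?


rate = (v2 - v1) / months
= (242.4756 - 242.97) / 29
= -0.4944 / 29
= -0.0170

-0.0170


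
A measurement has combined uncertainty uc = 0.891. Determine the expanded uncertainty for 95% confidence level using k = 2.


U = k * uc
U = 2 * 0.891
U = 1.7820

1.7820


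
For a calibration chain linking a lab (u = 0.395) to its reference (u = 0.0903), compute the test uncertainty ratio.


TUR = u_lab / u_ref
= 0.395 / 0.0903
= 4.3743

4.3743


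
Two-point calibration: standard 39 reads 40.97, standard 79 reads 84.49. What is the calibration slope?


slope = (y2 - y1) / (x2 - x1)
= (84.49 - 40.97) / (79 - 39)
= 43.5200 / 40
= 1.0880

1.0880


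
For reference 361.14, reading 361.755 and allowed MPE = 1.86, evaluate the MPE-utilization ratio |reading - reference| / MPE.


e = indication - reference = 361.755 - 361.14 = 0.6150
|e| = 0.6150
ratio = |e| / MPE = 0.6150 / 1.86
ratio = 0.3306

0.3306


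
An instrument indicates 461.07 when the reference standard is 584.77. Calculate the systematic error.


Systematic error = measured - true
= 461.07 - 584.77
= -123.7000

-123.7000


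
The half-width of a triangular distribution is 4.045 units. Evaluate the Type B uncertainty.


u_B = half_width / sqrt(6)
u_B = 4.045 / 2.4494897
u_B = 1.6514

1.6514


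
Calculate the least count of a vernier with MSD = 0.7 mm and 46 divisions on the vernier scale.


LC = MSD / n_div
= 0.7 / 46
= 0.0152

0.0152


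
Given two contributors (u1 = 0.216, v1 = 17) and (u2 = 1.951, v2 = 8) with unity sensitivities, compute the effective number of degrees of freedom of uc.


uc = sqrt(u1^2 + u2^2) = sqrt(0.216^2 + 1.951^2) = 1.9629205
v_eff = uc^4 / (u1^4/v1 + u2^4/v2)
= 1.9629205^4 / (0.216^4/17 + 1.951^4/8)
= 14.846047 / 1.8112141
v_eff = 8.1967

8.1967


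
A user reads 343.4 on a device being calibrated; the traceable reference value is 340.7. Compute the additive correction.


Correction = standard - reading
= 340.7 - 343.4
= -2.7000

-2.7000


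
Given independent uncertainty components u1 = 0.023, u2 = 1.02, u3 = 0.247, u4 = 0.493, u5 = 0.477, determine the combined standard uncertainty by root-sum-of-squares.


uc = sqrt(0.023^2 + 1.02^2 + 0.247^2 + 0.493^2 + 0.477^2)
uc = sqrt(1.572516)
uc = 1.2540

1.2540


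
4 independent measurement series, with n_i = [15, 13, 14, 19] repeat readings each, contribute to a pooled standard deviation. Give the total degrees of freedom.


nu = sum_i (n_i - 1)
nu = ((15 - 1) + (13 - 1) + (14 - 1) + (19 - 1))
nu = 14 + 12 + 13 + 18
nu = 57

57


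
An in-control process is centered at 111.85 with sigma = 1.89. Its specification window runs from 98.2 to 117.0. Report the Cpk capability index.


Cpu = (USL - mean) / (3*sigma) = (117.0 - 111.85) / (3*1.89) = 0.9083
Cpl = (mean - LSL) / (3*sigma) = (111.85 - 98.2) / (3*1.89) = 2.4074
Cpk = min(Cpu, Cpl) = 0.9083

0.9083


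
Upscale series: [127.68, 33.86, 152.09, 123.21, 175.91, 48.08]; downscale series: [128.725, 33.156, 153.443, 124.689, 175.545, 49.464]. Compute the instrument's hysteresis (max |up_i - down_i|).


|127.68 - 128.725| = 1.0450
|33.86 - 33.156| = 0.7040
|152.09 - 153.443| = 1.3530
|123.21 - 124.689| = 1.4790
|175.91 - 175.545| = 0.3650
|48.08 - 49.464| = 1.3840
hysteresis = max(diffs) = 1.4790

1.4790


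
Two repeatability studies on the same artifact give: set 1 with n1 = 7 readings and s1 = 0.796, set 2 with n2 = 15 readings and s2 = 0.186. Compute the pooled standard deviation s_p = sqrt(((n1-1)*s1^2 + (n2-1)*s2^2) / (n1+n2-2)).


s_p = sqrt(((n1-1)*s1^2 + (n2-1)*s2^2) / (n1+n2-2))
numerator = (7-1)*0.796^2 + (15-1)*0.186^2 = 3.801696 + 0.484344 = 4.28604
denominator = 7 + 15 - 2 = 20
s_p^2 = 4.28604 / 20 = 0.214302
s_p = sqrt(0.214302) = 0.4629

0.4629


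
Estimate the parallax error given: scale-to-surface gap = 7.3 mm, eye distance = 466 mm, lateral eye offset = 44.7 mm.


error = h * offset / d
= 7.3 * 44.7 / 466
= 0.7002

0.7002


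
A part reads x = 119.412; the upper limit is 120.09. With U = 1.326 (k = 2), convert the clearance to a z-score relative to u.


u = U / k = 1.326 / 2 = 0.663
margin = |USL - x| = |120.09 - 119.412| = 0.678
z = margin / u = 0.678 / 0.663
z = 1.0226

1.0226


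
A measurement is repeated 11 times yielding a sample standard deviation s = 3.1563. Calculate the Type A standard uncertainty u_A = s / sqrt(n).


u_A = s / sqrt(n)
u_A = 3.1563 / sqrt(11)
u_A = 3.1563 / 3.3166248
u_A = 0.9517

0.9517


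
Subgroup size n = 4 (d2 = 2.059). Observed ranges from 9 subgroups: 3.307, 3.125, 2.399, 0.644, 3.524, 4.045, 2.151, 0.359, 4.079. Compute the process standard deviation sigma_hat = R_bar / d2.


R_bar = (3.307 + 3.125 + 2.399 + 0.644 + 3.524 + 4.045 + 2.151 + 0.359 + 4.079) / 9
R_bar = 23.633 / 9 = 2.6258889
sigma_hat = R_bar / d2 = 2.6258889 / 2.059 = 1.2753

1.2753


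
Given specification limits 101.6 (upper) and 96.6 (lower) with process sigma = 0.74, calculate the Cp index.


Cp = (USL - LSL) / (6 * sigma)
= (101.6 - 96.6) / (6 * 0.74)
= 5.0000 / 4.4400
= 1.1261

1.1261


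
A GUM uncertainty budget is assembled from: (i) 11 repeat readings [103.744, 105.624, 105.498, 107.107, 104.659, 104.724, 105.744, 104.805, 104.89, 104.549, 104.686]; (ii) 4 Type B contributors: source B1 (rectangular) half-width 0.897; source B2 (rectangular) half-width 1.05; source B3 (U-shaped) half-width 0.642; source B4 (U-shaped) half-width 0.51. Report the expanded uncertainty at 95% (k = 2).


mean = (103.744 + 105.624 + 105.498 + 107.107 + 104.659 + 104.724 + 105.744 + 104.805 + 104.89 + 104.549 + 104.686) / 11 = 105.0936364
s = sqrt(sum((x - mean)^2)/(n-1)) = 0.87498769
u_A = s / sqrt(n) = 0.87498769 / sqrt(11) = 0.26381871
u_B1 = 0.897 / sqrt(3) = 0.51788319
u_B2 = 1.05 / sqrt(3) = 0.60621778
u_B3 = 0.642 / sqrt(2) = 0.45396255
u_B4 = 0.51 / sqrt(2) = 0.36062446
uc = sqrt(0.26381871^2 + 0.51788319^2 + 0.60621778^2 + 0.45396255^2 + 0.36062446^2) = 1.0205074
U = k * uc = 2 * 1.0205074
U = 2.0410

2.0410


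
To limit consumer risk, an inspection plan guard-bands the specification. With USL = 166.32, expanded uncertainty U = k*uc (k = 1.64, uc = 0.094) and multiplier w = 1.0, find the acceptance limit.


U = k * uc = 1.64 * 0.094 = 0.15416
guard band g = w * U = 1.0 * 0.15416 = 0.15416
AL = USL - g = 166.32 - 0.15416
AL = 166.1658

166.1658


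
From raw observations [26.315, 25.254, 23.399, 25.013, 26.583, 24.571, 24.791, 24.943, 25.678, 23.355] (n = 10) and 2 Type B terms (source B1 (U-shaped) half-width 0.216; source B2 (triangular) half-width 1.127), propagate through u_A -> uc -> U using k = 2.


mean = (26.315 + 25.254 + 23.399 + 25.013 + 26.583 + 24.571 + 24.791 + 24.943 + 25.678 + 23.355) / 10 = 24.9902
s = sqrt(sum((x - mean)^2)/(n-1)) = 1.0676412
u_A = s / sqrt(n) = 1.0676412 / sqrt(10) = 0.33761779
u_B1 = 0.216 / sqrt(2) = 0.15273506
u_B2 = 1.127 / sqrt(6) = 0.46009582
uc = sqrt(0.33761779^2 + 0.15273506^2 + 0.46009582^2) = 0.59076386
U = k * uc = 2 * 0.59076386
U = 1.1815

1.1815


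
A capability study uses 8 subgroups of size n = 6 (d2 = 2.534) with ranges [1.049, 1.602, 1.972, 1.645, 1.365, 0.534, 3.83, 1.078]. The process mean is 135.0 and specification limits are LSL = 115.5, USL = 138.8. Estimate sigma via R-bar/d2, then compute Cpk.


R_bar = (1.049 + 1.602 + 1.972 + 1.645 + 1.365 + 0.534 + 3.83 + 1.078) / 8 = 1.634375
sigma = R_bar / d2 = 1.634375 / 2.534 = 0.6449783
Cp = (USL - LSL)/(6*sigma) = (138.8 - 115.5)/(6*0.6449783) = 6.0209
Cpu = (138.8 - 135.0)/(3*0.6449783) = 1.9639
Cpl = (135.0 - 115.5)/(3*0.6449783) = 10.0779
Cpk = min(Cpu, Cpl) = 1.9639

1.9639


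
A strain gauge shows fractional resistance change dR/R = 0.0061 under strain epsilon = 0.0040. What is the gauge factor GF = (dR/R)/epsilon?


GF = (dR/R) / epsilon
= 0.0061 / 0.0040
= 1.5250

1.5250


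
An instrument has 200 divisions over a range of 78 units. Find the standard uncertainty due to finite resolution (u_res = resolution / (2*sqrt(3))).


resolution = range / divisions
resolution = 78 / 200 = 0.39
u_res = resolution / (2*sqrt(3))
u_res = 0.39 / 3.4641016
u_res = 0.1126

0.1126


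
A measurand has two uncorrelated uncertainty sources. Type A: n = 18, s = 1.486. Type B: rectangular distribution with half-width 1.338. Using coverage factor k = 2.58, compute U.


u_A = s / sqrt(n) = 1.486 / sqrt(18) = 0.35025356
u_B = half_width / sqrt(3) = 1.338 / sqrt(3) = 0.77249466
uc = sqrt(u_A^2 + u_B^2) = sqrt(0.35025356^2 + 0.77249466^2) = 0.84818958
U = k * uc = 2.58 * 0.84818958
U = 2.1883

2.1883


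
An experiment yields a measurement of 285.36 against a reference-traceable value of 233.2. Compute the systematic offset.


Systematic error = measured - true
= 285.36 - 233.2
= 52.1600

52.1600


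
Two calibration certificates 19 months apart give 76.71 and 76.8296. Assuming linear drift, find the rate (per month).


rate = (v2 - v1) / months
= (76.8296 - 76.71) / 19
= 0.1196 / 19
= 0.0063

0.0063


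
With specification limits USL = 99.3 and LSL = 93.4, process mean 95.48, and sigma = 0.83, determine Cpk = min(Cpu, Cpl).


Cpu = (USL - mean) / (3*sigma) = (99.3 - 95.48) / (3*0.83) = 1.5341
Cpl = (mean - LSL) / (3*sigma) = (95.48 - 93.4) / (3*0.83) = 0.8353
Cpk = min(Cpu, Cpl) = 0.8353

0.8353


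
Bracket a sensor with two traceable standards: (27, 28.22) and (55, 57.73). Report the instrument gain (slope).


slope = (y2 - y1) / (x2 - x1)
= (57.73 - 28.22) / (55 - 27)
= 29.5100 / 28
= 1.0539

1.0539


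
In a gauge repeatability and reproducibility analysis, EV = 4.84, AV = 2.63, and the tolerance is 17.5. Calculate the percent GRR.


GRR = sqrt(EV^2 + AV^2) = sqrt(4.84^2 + 2.63^2) = 5.5084027
%GRR = GRR / tol * 100 = 5.5084027 / 17.5 * 100
%GRR = 31.4766

31.4766


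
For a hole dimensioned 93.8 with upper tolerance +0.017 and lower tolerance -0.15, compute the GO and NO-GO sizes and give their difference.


GO = nominal - lower_tol (smallest hole = maximum material condition)
GO = 93.8 - 0.15 = 93.65
NO-GO = nominal + upper_tol (largest hole = least material condition)
NO-GO = 93.8 + 0.017 = 93.817
spread = NO-GO - GO = 93.817 - 93.65 = 0.1670

0.1670


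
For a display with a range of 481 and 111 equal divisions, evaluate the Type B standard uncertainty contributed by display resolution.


resolution = range / divisions
resolution = 481 / 111 = 4.3333333
u_res = resolution / (2*sqrt(3))
u_res = 4.3333333 / 3.4641016
u_res = 1.2509

1.2509


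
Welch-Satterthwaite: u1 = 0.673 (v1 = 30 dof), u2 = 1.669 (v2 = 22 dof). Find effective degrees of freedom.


uc = sqrt(u1^2 + u2^2) = sqrt(0.673^2 + 1.669^2) = 1.7995805
v_eff = uc^4 / (u1^4/v1 + u2^4/v2)
= 1.7995805^4 / (0.673^4/30 + 1.669^4/22)
= 10.487817 / 0.35953589
v_eff = 29.1704

29.1704


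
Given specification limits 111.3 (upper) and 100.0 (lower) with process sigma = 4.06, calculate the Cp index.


Cp = (USL - LSL) / (6 * sigma)
= (111.3 - 100.0) / (6 * 4.06)
= 11.3000 / 24.3600
= 0.4639

0.4639


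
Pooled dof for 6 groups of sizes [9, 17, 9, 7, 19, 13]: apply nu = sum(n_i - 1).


nu = sum_i (n_i - 1)
nu = ((9 - 1) + (17 - 1) + (9 - 1) + (7 - 1) + (19 - 1) + (13 - 1))
nu = 8 + 16 + 8 + 6 + 18 + 12
nu = 68

68


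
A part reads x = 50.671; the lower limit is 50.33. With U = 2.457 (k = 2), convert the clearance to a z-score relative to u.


u = U / k = 2.457 / 2 = 1.2285
margin = |LSL - x| = |50.33 - 50.671| = 0.341
z = margin / u = 0.341 / 1.2285
z = 0.2776

0.2776


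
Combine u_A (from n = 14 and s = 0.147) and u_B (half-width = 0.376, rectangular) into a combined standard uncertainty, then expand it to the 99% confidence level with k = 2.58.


u_A = s / sqrt(n) = 0.147 / sqrt(14) = 0.039287403
u_B = half_width / sqrt(3) = 0.376 / sqrt(3) = 0.2170837
uc = sqrt(u_A^2 + u_B^2) = sqrt(0.039287403^2 + 0.2170837^2) = 0.22061014
U = k * uc = 2.58 * 0.22061014
U = 0.5692

0.5692


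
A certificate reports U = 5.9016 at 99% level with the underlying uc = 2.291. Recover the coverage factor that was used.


k = U / uc
k = 5.9016 / 2.291
k = 2.576

2.576


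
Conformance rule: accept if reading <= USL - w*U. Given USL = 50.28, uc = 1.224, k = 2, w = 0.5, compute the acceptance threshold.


U = k * uc = 2 * 1.224 = 2.448
guard band g = w * U = 0.5 * 2.448 = 1.224
AL = USL - g = 50.28 - 1.224
AL = 49.0560

49.0560


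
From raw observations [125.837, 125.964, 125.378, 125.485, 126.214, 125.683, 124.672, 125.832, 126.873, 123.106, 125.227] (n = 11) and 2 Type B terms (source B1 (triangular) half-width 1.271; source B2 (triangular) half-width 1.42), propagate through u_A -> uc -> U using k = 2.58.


mean = (125.837 + 125.964 + 125.378 + 125.485 + 126.214 + 125.683 + 124.672 + 125.832 + 126.873 + 123.106 + 125.227) / 11 = 125.4791818
s = sqrt(sum((x - mean)^2)/(n-1)) = 0.96794595
u_A = s / sqrt(n) = 0.96794595 / sqrt(11) = 0.29184668
u_B1 = 1.271 / sqrt(6) = 0.51888358
u_B2 = 1.42 / sqrt(6) = 0.57971257
uc = sqrt(0.29184668^2 + 0.51888358^2 + 0.57971257^2) = 0.83095206
U = k * uc = 2.58 * 0.83095206
U = 2.1439

2.1439


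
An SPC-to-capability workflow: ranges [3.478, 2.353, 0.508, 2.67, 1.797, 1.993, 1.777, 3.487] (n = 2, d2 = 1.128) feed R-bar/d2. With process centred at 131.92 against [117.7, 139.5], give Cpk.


R_bar = (3.478 + 2.353 + 0.508 + 2.67 + 1.797 + 1.993 + 1.777 + 3.487) / 8 = 2.257875
sigma = R_bar / d2 = 2.257875 / 1.128 = 2.0016622
Cp = (USL - LSL)/(6*sigma) = (139.5 - 117.7)/(6*2.0016622) = 1.8152
Cpu = (139.5 - 131.92)/(3*2.0016622) = 1.2623
Cpl = (131.92 - 117.7)/(3*2.0016622) = 2.3680
Cpk = min(Cpu, Cpl) = 1.2623

1.2623


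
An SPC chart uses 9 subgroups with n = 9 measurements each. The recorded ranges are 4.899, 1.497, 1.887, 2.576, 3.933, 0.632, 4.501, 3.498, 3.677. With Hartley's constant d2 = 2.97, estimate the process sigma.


R_bar = (4.899 + 1.497 + 1.887 + 2.576 + 3.933 + 0.632 + 4.501 + 3.498 + 3.677) / 9
R_bar = 27.1 / 9 = 3.0111111
sigma_hat = R_bar / d2 = 3.0111111 / 2.97 = 1.0138

1.0138


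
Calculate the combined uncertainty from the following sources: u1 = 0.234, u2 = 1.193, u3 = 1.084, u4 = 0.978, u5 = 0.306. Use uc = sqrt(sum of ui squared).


uc = sqrt(0.234^2 + 1.193^2 + 1.084^2 + 0.978^2 + 0.306^2)
uc = sqrt(3.703181)
uc = 1.9244

1.9244


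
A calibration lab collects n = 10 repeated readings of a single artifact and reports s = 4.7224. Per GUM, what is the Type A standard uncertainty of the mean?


u_A = s / sqrt(n)
u_A = 4.7224 / sqrt(10)
u_A = 4.7224 / 3.1622777
u_A = 1.4934

1.4934


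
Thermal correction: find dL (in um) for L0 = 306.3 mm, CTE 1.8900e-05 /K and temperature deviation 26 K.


dL = L * alpha * dT
= 306.3 * 1.8900e-05 * 26
= 0.1505158 mm
dL_um = 0.1505158 * 1000 = 150.5158 um

150.5158


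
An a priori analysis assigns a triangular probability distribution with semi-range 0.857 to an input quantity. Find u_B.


u_B = half_width / sqrt(6)
u_B = 0.857 / 2.4494897
u_B = 0.3499

0.3499


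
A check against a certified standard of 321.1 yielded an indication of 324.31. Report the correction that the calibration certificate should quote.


Correction = standard - reading
= 321.1 - 324.31
= -3.2100

-3.2100


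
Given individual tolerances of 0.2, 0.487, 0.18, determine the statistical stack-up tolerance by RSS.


RSS = sqrt(0.2^2 + 0.487^2 + 0.18^2)
= sqrt(0.309569)
= 0.5564

0.5564


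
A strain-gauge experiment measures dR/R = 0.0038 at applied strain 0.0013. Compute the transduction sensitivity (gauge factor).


GF = (dR/R) / epsilon
= 0.0038 / 0.0013
= 2.9231

2.9231


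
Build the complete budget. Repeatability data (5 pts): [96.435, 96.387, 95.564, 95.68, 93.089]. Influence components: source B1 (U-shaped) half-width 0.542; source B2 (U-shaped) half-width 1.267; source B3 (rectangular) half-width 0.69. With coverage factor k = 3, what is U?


mean = (96.435 + 96.387 + 95.564 + 95.68 + 93.089) / 5 = 95.431
s = sqrt(sum((x - mean)^2)/(n-1)) = 1.3680831
u_A = s / sqrt(n) = 1.3680831 / sqrt(5) = 0.61182536
u_B1 = 0.542 / sqrt(2) = 0.38325188
u_B2 = 1.267 / sqrt(2) = 0.89590429
u_B3 = 0.69 / sqrt(3) = 0.39837169
uc = sqrt(0.61182536^2 + 0.38325188^2 + 0.89590429^2 + 0.39837169^2) = 1.2176029
U = k * uc = 3 * 1.2176029
U = 3.6528

3.6528


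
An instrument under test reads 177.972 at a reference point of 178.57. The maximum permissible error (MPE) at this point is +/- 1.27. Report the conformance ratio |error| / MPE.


e = indication - reference = 177.972 - 178.57 = -0.5980
|e| = 0.5980
ratio = |e| / MPE = 0.5980 / 1.27
ratio = 0.4709

0.4709
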